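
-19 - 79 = -98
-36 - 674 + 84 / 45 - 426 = -17012 / 15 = -1134.13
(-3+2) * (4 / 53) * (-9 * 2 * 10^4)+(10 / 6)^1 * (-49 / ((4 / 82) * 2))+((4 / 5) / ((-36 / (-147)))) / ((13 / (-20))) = 105357443 / 8268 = 12742.80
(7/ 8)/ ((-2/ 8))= -7/ 2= -3.50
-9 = -9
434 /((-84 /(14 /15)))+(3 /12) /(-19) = -16537 /3420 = -4.84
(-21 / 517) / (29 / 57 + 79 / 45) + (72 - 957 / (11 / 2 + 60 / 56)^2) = 26379296457 / 529482448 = 49.82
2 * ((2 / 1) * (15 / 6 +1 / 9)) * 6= 188 / 3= 62.67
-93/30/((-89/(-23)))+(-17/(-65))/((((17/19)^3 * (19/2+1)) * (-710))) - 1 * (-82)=2024084351243/24927507150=81.20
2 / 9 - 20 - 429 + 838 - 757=-3310 / 9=-367.78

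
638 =638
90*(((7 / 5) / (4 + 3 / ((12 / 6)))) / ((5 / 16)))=4032 / 55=73.31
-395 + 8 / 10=-1971 / 5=-394.20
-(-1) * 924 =924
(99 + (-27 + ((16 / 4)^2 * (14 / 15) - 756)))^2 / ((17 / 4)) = 402885184 / 3825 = 105329.46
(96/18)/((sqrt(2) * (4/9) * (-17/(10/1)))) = -60 * sqrt(2)/17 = -4.99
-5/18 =-0.28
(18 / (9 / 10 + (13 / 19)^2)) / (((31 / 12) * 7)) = 779760 / 1071763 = 0.73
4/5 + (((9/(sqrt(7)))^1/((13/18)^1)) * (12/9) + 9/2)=53/10 + 216 * sqrt(7)/91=11.58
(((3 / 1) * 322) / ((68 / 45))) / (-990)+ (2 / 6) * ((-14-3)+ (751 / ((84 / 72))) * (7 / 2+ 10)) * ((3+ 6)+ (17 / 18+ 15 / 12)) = 4575225745 / 141372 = 32363.03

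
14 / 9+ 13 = 131 / 9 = 14.56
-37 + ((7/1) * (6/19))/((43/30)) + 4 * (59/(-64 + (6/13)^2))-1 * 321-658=-2241794647/2201815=-1018.16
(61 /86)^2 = 3721 /7396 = 0.50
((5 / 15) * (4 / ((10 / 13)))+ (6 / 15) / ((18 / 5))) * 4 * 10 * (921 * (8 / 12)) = 407696 / 9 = 45299.56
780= 780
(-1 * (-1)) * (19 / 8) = 19 / 8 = 2.38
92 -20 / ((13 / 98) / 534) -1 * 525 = -80943.77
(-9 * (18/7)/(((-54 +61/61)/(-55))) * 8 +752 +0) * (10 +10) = 4154240/371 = 11197.41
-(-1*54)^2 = -2916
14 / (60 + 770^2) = 7 / 296480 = 0.00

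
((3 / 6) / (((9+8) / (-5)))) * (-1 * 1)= 0.15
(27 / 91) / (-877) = -0.00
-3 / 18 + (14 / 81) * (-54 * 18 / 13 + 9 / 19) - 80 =-413513 / 4446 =-93.01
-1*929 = -929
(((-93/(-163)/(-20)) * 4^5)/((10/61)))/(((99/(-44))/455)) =88105472/2445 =36034.96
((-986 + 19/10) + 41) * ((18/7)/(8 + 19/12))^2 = -220006368/3240125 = -67.90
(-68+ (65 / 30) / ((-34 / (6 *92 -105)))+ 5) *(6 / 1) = -18663 / 34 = -548.91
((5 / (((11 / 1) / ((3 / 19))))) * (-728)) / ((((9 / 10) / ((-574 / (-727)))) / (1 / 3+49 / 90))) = -165059440 / 4102461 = -40.23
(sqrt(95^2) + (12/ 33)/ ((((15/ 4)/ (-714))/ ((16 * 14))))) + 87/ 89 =-75446478/ 4895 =-15412.97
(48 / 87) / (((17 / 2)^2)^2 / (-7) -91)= -1792 / 2717677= -0.00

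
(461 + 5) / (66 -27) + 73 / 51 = 2957 / 221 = 13.38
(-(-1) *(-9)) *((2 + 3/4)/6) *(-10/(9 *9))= 55/108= 0.51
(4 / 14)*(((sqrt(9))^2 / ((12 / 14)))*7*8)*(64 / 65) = 10752 / 65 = 165.42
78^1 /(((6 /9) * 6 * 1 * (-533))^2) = 3 /174824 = 0.00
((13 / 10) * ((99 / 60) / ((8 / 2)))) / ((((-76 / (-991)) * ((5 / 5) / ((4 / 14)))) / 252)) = 3826251 / 7600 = 503.45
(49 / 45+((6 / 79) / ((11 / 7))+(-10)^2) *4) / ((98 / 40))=62768564 / 383229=163.79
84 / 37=2.27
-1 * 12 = -12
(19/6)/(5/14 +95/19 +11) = 133/687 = 0.19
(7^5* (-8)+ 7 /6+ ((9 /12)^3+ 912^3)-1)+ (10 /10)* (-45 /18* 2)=145615884977 /192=758416067.59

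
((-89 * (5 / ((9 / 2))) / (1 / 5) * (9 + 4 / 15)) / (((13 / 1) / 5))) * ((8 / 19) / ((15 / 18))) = -1979360 / 2223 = -890.40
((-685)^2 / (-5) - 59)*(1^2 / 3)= -93904 / 3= -31301.33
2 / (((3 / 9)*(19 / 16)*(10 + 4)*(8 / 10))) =60 / 133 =0.45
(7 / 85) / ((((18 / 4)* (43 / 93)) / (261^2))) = 2696.26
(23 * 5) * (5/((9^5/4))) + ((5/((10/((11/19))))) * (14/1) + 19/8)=58040473/8975448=6.47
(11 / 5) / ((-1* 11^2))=-1 / 55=-0.02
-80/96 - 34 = -209/6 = -34.83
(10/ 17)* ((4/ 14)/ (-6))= -10/ 357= -0.03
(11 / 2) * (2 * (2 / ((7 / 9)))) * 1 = 198 / 7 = 28.29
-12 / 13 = -0.92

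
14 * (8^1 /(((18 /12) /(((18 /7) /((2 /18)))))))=1728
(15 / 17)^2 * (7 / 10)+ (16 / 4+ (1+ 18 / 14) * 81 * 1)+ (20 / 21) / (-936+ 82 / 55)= 59169856369 / 311934462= 189.69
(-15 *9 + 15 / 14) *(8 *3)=-22500 / 7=-3214.29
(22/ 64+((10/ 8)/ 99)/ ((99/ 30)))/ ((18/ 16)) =36337/ 117612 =0.31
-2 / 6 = -1 / 3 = -0.33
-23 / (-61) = 0.38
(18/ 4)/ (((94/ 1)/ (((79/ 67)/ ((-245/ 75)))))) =-10665/ 617204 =-0.02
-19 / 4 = -4.75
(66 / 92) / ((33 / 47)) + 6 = 323 / 46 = 7.02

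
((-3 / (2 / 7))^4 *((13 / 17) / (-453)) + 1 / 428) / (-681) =90164089 / 2992793424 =0.03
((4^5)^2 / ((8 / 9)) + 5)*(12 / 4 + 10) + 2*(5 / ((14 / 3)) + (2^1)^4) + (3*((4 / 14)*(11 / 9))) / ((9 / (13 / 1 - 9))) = 2898413962 / 189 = 15335523.61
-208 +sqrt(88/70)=-208 +2 *sqrt(385)/35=-206.88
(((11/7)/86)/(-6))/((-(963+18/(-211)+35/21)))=0.00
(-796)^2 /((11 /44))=2534464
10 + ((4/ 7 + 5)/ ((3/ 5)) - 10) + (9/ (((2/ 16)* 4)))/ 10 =388/ 35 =11.09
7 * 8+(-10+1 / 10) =461 / 10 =46.10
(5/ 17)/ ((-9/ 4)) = -20/ 153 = -0.13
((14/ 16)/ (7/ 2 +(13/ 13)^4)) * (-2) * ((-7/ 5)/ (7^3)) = 1/ 630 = 0.00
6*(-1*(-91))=546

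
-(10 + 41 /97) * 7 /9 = -2359 /291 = -8.11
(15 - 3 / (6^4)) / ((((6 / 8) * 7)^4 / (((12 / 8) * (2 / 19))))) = 5456 / 1750329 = 0.00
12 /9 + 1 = 7 /3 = 2.33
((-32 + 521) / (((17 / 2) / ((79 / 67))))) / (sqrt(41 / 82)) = 77262 * sqrt(2) / 1139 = 95.93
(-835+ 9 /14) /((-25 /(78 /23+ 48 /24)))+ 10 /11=8006692 /44275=180.84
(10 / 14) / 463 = 5 / 3241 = 0.00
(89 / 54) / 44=89 / 2376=0.04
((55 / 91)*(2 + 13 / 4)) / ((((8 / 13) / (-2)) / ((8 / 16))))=-165 / 32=-5.16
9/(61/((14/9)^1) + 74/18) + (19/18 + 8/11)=2151559/1080882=1.99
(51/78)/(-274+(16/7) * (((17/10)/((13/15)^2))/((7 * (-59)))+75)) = -638911/100240732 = -0.01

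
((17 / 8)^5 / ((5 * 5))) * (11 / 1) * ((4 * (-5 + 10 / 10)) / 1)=-15618427 / 51200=-305.05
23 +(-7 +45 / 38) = 653 / 38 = 17.18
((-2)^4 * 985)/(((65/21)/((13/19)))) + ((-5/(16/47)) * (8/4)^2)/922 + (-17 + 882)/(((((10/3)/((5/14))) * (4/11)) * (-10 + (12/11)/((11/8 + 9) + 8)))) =45555232673/13173536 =3458.09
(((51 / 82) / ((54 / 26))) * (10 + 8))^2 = 48841 / 1681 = 29.05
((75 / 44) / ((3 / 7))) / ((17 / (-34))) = -175 / 22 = -7.95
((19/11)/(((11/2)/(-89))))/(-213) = 3382/25773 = 0.13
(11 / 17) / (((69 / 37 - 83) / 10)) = -2035 / 25517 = -0.08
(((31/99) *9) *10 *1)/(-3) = -9.39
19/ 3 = 6.33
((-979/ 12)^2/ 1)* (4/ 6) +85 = 976801/ 216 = 4522.23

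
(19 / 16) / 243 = 19 / 3888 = 0.00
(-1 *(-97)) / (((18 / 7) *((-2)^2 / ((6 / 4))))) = 679 / 48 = 14.15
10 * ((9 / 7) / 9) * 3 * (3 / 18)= 5 / 7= 0.71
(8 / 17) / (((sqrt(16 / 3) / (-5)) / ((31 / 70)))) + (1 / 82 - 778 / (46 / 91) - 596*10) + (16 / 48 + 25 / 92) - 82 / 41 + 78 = -7422.92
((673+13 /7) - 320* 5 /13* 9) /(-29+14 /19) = 748372 /48867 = 15.31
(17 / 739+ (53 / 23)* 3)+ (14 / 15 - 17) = -2327897 / 254955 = -9.13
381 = 381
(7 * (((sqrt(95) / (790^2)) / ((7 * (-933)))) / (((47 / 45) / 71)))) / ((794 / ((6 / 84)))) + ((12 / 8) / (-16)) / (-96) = 1 / 1024- 213 * sqrt(95) / 20281074637040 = 0.00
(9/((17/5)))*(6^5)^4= 164527129802833920/17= 9678066458990230.59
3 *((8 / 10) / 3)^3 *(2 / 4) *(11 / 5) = 352 / 5625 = 0.06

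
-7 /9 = -0.78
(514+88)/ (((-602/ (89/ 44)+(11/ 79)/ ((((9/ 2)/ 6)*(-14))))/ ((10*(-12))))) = 1066630824/ 4394555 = 242.72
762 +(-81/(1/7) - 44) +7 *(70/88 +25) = 14589/44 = 331.57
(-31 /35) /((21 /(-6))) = 62 /245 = 0.25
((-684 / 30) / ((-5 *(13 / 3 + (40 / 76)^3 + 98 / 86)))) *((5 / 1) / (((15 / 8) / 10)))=21.64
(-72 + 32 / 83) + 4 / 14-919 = -990.33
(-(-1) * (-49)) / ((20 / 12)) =-147 / 5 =-29.40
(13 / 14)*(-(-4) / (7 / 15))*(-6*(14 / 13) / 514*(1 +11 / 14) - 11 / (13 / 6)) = -511110 / 12593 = -40.59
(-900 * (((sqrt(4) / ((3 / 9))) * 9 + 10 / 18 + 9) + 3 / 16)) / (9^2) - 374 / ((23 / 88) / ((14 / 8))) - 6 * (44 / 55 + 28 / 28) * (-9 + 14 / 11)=-256488383 / 81972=-3128.98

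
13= 13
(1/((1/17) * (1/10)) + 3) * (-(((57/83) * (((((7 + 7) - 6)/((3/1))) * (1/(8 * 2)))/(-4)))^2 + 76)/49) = -5796963061/21603904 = -268.33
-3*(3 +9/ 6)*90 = -1215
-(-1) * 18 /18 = 1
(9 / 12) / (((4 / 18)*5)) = 0.68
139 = 139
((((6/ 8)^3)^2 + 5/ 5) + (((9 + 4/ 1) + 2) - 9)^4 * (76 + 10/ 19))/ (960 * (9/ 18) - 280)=7718528539/ 15564800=495.90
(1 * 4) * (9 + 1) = 40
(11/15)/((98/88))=0.66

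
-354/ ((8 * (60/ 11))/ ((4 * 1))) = -32.45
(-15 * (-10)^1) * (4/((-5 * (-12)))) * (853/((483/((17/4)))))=72505/966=75.06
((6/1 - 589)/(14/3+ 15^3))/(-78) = 583/263614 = 0.00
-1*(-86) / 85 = 86 / 85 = 1.01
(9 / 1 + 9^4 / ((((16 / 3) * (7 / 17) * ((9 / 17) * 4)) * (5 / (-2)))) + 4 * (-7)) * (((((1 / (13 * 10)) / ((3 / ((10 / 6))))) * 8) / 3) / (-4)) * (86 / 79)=28092889 / 15528240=1.81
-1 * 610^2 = -372100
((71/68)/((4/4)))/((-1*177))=-71/12036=-0.01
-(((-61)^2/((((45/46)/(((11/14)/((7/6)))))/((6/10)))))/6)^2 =-886258436569/13505625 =-65621.43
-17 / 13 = -1.31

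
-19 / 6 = -3.17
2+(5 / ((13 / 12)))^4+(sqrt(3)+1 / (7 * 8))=457.52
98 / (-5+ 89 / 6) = 588 / 59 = 9.97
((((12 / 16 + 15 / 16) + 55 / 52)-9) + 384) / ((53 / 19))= 1492849 / 11024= 135.42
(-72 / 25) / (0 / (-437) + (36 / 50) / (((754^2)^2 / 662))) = -646420884512 / 331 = -1952933185.84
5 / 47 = 0.11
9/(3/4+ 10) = 36/43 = 0.84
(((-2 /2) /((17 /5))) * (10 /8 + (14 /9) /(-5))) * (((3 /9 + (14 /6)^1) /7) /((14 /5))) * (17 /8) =-845 /10584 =-0.08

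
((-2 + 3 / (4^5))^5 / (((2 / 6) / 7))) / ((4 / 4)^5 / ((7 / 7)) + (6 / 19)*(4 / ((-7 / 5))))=-99893561530843303125 / 14636698788954112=-6824.87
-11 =-11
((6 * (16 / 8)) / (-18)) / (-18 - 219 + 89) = 1 / 222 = 0.00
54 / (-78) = -9 / 13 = -0.69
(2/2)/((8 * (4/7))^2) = 49/1024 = 0.05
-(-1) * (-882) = -882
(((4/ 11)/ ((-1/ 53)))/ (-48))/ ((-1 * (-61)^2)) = -53/ 491172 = -0.00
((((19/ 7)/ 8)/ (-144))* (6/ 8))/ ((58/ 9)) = -57/ 207872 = -0.00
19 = 19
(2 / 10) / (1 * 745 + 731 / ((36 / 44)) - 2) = 9 / 73640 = 0.00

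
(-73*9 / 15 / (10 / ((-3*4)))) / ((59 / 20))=5256 / 295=17.82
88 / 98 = 44 / 49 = 0.90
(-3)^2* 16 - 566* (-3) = 1842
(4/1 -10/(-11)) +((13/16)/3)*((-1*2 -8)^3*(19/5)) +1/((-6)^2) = -405595/396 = -1024.23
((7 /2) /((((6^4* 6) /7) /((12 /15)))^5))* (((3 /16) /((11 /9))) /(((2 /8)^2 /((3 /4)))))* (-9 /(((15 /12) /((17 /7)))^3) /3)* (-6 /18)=1685159 /184102216372800000000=0.00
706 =706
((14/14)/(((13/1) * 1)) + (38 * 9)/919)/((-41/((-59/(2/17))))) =5381095/979654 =5.49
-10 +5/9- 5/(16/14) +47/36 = -12.51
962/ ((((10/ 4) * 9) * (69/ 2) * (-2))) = -1924/ 3105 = -0.62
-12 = -12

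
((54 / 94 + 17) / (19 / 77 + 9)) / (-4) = -31801 / 66928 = -0.48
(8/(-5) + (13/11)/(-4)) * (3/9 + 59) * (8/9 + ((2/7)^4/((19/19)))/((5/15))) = -24296644/237699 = -102.22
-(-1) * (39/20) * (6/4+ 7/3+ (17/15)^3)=10.31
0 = 0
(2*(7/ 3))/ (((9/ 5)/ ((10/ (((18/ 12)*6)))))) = 700/ 243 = 2.88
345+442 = 787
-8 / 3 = -2.67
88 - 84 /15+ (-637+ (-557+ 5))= -5533 /5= -1106.60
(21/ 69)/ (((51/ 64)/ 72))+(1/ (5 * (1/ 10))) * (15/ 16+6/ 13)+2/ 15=18561163/ 609960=30.43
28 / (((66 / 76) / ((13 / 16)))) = 1729 / 66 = 26.20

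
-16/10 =-8/5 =-1.60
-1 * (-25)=25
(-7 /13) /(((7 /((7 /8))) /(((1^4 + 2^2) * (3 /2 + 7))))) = -595 /208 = -2.86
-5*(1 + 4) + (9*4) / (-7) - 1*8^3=-3795 / 7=-542.14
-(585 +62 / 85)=-49787 / 85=-585.73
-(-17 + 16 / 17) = 273 / 17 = 16.06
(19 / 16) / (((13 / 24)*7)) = 57 / 182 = 0.31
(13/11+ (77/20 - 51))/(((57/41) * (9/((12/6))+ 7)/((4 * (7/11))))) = -1934954/264385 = -7.32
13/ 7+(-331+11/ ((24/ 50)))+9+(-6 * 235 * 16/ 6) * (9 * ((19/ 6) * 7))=-750417.23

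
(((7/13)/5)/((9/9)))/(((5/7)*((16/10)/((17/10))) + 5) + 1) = 833/51610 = 0.02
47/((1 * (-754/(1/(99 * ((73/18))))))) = -47/302731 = -0.00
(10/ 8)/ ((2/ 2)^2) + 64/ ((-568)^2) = 25209/ 20164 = 1.25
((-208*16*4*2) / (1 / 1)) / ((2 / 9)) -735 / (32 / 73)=-3887511 / 32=-121484.72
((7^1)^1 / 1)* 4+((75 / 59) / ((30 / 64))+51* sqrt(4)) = 7830 / 59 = 132.71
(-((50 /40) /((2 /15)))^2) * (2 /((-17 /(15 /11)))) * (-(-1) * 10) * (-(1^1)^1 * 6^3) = -11390625 /374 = -30456.22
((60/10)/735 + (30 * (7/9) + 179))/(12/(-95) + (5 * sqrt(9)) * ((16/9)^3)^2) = 166854700251/390385539964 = 0.43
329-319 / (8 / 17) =-2791 / 8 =-348.88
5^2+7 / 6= 157 / 6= 26.17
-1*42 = -42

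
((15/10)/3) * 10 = 5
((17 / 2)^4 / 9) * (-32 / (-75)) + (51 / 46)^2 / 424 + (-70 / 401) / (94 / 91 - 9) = 1742982831147647 / 7042513096800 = 247.49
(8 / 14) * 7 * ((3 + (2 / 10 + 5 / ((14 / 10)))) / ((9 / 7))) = 316 / 15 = 21.07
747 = 747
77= 77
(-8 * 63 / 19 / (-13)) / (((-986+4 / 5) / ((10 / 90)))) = -140 / 608361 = -0.00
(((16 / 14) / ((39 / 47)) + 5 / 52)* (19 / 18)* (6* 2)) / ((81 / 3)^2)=30571 / 1194102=0.03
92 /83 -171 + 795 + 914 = 127746 /83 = 1539.11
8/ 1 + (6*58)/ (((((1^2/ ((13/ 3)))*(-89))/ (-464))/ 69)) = 48280840/ 89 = 542481.35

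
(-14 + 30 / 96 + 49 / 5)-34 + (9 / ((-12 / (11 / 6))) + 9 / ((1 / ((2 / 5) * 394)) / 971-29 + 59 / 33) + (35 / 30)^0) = -38.59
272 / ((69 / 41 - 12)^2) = 2.56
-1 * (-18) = 18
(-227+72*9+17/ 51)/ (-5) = -1264/ 15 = -84.27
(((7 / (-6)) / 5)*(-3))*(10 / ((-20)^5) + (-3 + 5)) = 4479993 / 3200000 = 1.40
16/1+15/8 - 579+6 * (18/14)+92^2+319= 460857/56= 8229.59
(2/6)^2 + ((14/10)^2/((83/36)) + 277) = 5190926/18675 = 277.96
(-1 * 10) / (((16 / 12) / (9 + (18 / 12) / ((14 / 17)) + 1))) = -88.66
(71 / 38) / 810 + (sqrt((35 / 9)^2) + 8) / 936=12011 / 800280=0.02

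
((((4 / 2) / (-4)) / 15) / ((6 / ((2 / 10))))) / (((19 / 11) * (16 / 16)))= -11 / 17100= -0.00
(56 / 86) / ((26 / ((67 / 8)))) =469 / 2236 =0.21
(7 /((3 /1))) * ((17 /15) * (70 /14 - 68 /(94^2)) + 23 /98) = 6378251 /463890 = 13.75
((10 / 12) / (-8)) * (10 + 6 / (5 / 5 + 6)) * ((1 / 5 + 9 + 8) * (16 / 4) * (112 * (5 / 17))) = -130720 / 51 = -2563.14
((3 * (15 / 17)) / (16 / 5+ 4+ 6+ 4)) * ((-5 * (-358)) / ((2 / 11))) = 2215125 / 1462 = 1515.13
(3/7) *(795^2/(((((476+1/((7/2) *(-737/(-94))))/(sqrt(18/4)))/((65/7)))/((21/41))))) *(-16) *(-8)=272494418625 *sqrt(2)/524431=734825.56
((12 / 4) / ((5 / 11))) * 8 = 264 / 5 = 52.80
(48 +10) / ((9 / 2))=116 / 9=12.89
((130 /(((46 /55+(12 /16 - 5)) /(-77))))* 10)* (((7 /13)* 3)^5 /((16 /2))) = 864808386750 /21449311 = 40318.70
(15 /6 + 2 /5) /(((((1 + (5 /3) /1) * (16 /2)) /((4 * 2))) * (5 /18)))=783 /200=3.92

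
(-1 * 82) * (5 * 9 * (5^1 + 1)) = -22140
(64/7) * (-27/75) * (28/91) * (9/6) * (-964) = 3331584/2275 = 1464.43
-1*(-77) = 77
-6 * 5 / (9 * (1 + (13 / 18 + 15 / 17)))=-1020 / 797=-1.28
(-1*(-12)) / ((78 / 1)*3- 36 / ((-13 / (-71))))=26 / 81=0.32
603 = 603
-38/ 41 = -0.93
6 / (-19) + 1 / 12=-53 / 228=-0.23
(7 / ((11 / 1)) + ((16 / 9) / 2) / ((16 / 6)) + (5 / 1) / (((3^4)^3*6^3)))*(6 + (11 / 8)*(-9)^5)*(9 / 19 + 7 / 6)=-4506489411533431 / 34896541824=-129138.57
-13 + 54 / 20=-103 / 10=-10.30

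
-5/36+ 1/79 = -359/2844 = -0.13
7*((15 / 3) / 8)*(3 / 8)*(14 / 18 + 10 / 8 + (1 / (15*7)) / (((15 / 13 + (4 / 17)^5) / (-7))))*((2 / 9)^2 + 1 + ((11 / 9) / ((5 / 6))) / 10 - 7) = -621728385775273 / 33143126918400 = -18.76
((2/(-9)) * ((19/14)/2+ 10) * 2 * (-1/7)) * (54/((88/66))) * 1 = 2691/98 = 27.46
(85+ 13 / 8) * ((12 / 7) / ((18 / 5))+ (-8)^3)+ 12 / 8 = -177237 / 4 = -44309.25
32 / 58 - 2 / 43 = 630 / 1247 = 0.51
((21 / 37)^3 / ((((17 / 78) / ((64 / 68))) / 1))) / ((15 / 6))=23115456 / 73193585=0.32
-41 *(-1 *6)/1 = 246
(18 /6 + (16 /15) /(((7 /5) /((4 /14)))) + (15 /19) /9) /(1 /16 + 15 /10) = 147712 /69825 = 2.12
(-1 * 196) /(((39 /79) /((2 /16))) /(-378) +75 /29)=-28289268 /371767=-76.09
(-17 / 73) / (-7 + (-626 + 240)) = 17 / 28689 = 0.00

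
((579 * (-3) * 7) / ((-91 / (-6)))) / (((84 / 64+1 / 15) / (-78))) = 15007680 / 331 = 45340.42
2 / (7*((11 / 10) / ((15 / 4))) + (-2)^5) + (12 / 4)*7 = 20.93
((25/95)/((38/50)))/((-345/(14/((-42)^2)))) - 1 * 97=-304437823/3138534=-97.00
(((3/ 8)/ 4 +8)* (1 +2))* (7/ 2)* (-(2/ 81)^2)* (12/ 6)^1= -1813/ 17496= -0.10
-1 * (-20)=20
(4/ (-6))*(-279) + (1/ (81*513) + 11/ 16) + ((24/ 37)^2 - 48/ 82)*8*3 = 6819228948203/ 37317253392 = 182.74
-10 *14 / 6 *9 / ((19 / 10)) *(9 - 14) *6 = 63000 / 19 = 3315.79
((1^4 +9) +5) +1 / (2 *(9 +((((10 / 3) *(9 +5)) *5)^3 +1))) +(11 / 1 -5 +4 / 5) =14954811799 / 686000540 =21.80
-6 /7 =-0.86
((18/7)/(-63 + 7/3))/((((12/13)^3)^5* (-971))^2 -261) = -604614379303833452395511869115319/1214787867622056698709154488019640519995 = -0.00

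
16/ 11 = 1.45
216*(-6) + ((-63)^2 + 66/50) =66858/25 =2674.32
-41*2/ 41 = -2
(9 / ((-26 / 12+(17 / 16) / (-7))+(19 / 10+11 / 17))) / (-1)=-257040 / 6529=-39.37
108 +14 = 122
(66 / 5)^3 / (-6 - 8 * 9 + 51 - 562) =-287496 / 73625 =-3.90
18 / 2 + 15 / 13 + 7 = 223 / 13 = 17.15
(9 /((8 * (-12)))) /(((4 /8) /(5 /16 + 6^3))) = -10383 /256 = -40.56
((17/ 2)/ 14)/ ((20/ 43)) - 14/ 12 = 233/ 1680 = 0.14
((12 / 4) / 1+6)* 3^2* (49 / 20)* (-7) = -27783 / 20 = -1389.15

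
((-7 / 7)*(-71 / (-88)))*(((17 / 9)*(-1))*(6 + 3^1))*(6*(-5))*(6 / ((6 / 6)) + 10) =-72420 / 11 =-6583.64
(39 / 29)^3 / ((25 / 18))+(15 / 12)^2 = 32326997 / 9755600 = 3.31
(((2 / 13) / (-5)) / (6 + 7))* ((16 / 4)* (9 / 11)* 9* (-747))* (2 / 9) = 107568 / 9295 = 11.57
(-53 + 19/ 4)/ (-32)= 193/ 128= 1.51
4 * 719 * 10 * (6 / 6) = 28760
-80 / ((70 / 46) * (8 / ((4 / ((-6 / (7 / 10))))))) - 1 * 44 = -614 / 15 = -40.93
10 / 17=0.59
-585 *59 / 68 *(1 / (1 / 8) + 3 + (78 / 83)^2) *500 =-353187680625 / 117113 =-3015785.44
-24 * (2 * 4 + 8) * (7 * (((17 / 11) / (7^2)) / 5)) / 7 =-6528 / 2695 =-2.42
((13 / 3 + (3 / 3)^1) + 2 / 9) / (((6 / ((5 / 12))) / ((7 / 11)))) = 875 / 3564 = 0.25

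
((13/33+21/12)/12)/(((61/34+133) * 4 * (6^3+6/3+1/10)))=24055/15832908432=0.00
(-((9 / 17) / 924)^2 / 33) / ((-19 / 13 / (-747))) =-29133 / 5729880464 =-0.00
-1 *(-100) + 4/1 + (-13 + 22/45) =4117/45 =91.49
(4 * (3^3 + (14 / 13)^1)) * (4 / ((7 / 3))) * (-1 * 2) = -35040 / 91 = -385.05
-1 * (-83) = 83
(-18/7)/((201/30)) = -180/469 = -0.38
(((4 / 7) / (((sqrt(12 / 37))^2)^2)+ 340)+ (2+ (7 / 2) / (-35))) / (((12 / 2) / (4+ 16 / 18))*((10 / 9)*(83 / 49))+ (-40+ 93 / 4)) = -33698203 / 1400985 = -24.05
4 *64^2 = 16384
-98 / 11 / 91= -14 / 143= -0.10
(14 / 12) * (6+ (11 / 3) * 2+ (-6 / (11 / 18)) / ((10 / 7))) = 7.54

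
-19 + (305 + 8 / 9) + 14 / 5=13036 / 45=289.69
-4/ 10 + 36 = 178/ 5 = 35.60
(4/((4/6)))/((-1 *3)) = -2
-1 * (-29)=29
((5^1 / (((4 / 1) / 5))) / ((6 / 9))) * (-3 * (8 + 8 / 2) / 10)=-135 / 4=-33.75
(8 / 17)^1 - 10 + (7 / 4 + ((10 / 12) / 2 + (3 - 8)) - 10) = -2281 / 102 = -22.36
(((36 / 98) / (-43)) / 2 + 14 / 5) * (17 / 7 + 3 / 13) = 7127626 / 958685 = 7.43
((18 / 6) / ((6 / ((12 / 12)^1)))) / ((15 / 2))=1 / 15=0.07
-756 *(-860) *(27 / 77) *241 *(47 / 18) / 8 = 197259705 / 11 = 17932700.45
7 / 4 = 1.75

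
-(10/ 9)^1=-10/ 9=-1.11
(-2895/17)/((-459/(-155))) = -149575/2601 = -57.51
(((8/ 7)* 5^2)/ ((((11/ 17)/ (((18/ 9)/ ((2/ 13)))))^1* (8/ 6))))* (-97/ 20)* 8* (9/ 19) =-11575980/ 1463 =-7912.49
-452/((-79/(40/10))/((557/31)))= 1007056/2449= 411.21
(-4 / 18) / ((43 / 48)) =-32 / 129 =-0.25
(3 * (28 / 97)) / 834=14 / 13483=0.00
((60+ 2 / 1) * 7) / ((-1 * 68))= -217 / 34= -6.38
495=495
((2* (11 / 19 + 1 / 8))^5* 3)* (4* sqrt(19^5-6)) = 42076551921* sqrt(2476093) / 633881344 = 104451.73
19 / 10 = 1.90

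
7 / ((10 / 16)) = 56 / 5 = 11.20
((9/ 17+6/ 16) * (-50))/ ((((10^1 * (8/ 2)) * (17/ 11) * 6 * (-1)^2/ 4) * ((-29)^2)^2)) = -2255/ 3270467344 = -0.00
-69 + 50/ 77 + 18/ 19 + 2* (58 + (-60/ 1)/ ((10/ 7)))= -51795/ 1463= -35.40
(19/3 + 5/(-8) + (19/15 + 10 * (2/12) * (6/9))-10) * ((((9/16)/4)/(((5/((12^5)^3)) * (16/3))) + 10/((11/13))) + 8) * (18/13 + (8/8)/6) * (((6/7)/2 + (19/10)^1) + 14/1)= -23633030933876644511/6000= -3938838488979440.75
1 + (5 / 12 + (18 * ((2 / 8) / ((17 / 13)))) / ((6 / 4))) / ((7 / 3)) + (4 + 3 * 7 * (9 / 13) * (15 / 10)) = 24725 / 884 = 27.97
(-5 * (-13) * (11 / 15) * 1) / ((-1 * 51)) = -143 / 153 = -0.93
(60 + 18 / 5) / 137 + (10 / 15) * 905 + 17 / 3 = 417483 / 685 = 609.46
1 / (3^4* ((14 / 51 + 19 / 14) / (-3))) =-238 / 10485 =-0.02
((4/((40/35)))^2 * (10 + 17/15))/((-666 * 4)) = -8183/159840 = -0.05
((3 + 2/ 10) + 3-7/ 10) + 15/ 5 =17/ 2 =8.50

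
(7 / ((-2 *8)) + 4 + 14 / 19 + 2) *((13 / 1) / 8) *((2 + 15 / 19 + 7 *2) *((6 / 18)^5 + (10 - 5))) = 7941505 / 9234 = 860.03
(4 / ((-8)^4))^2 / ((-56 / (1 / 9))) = -1 / 528482304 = -0.00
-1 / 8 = -0.12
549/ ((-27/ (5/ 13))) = -305/ 39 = -7.82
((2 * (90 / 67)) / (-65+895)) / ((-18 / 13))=-13 / 5561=-0.00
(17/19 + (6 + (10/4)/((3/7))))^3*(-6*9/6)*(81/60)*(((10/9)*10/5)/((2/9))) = -27494431659/109744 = -250532.44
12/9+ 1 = 7/3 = 2.33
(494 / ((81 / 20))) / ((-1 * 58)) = -2.10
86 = 86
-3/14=-0.21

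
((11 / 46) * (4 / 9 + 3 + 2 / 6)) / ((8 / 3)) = 187 / 552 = 0.34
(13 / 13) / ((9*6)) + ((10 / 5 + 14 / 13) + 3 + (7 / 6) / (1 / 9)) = 5825 / 351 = 16.60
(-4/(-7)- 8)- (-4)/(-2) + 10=0.57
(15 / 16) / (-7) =-15 / 112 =-0.13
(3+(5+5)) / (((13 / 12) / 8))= 96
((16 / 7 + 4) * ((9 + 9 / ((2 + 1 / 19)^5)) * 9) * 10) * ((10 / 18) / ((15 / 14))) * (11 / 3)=9945.66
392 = 392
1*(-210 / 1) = -210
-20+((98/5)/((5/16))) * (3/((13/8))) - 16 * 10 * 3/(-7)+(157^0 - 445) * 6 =-5686676/2275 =-2499.64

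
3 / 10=0.30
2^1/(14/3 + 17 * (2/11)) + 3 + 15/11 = 6507/1408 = 4.62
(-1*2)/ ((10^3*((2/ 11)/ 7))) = -77/ 1000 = -0.08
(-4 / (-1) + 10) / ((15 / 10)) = 28 / 3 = 9.33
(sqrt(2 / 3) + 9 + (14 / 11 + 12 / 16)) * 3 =sqrt(6) + 1455 / 44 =35.52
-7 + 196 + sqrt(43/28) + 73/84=sqrt(301)/14 + 15949/84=191.11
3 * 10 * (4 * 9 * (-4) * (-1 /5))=864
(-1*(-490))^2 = 240100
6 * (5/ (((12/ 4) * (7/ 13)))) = 130/ 7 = 18.57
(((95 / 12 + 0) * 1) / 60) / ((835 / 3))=19 / 40080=0.00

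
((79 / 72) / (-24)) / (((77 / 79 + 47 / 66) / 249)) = -5698033 / 844320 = -6.75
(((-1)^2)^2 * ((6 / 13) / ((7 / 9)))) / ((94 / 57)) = 1539 / 4277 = 0.36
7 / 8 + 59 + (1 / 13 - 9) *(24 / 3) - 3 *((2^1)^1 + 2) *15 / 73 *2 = -124821 / 7592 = -16.44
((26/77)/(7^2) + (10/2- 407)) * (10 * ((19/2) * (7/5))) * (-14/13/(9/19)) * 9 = 1095071840/1001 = 1093977.86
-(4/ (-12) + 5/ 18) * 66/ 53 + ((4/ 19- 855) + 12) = -2545858/ 3021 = -842.72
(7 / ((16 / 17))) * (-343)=-40817 / 16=-2551.06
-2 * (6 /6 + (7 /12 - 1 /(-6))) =-7 /2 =-3.50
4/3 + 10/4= 23/6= 3.83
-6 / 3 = -2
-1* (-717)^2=-514089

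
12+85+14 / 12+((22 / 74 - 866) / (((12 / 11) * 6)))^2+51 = 4637140763 / 262848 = 17641.91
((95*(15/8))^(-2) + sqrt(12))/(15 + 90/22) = 352/213215625 + 11*sqrt(3)/105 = 0.18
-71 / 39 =-1.82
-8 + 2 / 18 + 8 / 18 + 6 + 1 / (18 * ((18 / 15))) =-151 / 108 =-1.40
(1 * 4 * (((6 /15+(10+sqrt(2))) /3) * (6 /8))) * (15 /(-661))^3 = -35100 /288804781 - 3375 * sqrt(2) /288804781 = -0.00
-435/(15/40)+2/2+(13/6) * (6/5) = -1156.40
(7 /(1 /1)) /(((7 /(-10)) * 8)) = -5 /4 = -1.25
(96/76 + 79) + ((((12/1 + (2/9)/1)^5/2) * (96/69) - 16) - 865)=4875287855822/25804413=188932.33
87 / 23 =3.78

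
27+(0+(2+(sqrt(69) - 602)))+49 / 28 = -2285 / 4+sqrt(69) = -562.94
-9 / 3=-3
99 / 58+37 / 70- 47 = -45436 / 1015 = -44.76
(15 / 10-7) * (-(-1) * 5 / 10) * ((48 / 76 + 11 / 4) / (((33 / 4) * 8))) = -257 / 1824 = -0.14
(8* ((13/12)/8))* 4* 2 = 26/3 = 8.67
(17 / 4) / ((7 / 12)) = 51 / 7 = 7.29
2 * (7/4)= 7/2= 3.50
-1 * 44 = -44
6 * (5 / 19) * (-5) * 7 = -55.26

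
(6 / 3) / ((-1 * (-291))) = 2 / 291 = 0.01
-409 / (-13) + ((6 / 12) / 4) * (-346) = -613 / 52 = -11.79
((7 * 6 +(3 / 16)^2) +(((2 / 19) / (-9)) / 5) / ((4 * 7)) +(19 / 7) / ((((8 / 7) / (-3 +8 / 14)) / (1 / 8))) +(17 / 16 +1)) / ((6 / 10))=66459877 / 919296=72.29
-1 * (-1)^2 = -1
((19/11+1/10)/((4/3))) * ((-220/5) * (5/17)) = -603/34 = -17.74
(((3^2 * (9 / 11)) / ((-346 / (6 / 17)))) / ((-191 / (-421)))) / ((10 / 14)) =-0.02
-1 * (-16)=16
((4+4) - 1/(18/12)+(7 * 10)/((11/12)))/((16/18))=4143/44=94.16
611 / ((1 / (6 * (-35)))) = -128310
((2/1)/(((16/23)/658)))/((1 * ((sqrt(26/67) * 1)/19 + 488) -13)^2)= 998791791555288129/119123771507168155204 -1651782836725 * sqrt(1742)/59561885753584077602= 0.01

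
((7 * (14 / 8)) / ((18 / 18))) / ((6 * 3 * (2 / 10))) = 245 / 72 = 3.40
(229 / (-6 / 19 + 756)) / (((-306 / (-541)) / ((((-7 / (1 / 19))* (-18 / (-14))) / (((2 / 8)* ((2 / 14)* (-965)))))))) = 313067503 / 117771495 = 2.66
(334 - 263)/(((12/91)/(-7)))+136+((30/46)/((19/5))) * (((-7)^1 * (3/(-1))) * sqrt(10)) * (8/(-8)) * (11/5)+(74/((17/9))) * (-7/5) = -3712.84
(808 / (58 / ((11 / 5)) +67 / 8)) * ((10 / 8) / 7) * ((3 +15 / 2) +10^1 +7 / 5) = 648824 / 7133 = 90.96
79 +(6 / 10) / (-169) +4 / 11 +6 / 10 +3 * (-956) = -25914831 / 9295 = -2788.04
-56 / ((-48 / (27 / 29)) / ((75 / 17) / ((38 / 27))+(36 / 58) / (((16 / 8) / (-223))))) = -77981211 / 1086572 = -71.77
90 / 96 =15 / 16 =0.94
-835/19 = -43.95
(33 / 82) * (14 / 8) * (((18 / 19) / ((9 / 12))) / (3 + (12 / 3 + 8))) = 231 / 3895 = 0.06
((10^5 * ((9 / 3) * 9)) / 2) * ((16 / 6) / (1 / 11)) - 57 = 39599943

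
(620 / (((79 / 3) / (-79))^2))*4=22320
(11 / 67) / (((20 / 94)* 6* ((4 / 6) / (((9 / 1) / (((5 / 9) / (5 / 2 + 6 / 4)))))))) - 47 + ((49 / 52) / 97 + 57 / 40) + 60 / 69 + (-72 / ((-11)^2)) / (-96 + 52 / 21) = -32.19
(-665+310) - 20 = -375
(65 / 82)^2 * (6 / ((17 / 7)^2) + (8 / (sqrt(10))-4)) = -1820975 / 971618 + 845 * sqrt(10) / 1681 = -0.28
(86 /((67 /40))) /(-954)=-1720 /31959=-0.05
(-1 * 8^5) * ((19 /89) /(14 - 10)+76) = -221798400 /89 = -2492116.85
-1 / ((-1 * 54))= 1 / 54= 0.02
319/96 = 3.32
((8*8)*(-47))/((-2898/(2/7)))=0.30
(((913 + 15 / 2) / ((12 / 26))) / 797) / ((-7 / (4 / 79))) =-3419 / 188889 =-0.02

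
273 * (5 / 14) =195 / 2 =97.50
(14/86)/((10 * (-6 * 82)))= -7/211560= -0.00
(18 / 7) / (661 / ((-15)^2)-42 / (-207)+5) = 46575 / 147448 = 0.32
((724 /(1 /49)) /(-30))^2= 314636644 /225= 1398385.08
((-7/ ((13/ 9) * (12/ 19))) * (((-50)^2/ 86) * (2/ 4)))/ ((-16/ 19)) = 4738125/ 35776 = 132.44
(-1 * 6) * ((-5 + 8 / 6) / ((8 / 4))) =11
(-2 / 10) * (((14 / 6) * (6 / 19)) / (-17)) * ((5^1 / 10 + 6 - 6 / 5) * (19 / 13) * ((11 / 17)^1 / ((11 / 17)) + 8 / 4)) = 1113 / 5525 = 0.20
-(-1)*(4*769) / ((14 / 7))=1538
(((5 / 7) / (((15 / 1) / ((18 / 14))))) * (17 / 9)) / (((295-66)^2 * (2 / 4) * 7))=34 / 53961789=0.00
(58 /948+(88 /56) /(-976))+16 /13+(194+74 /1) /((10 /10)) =5668397941 /21049392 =269.29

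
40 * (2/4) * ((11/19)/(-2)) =-110/19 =-5.79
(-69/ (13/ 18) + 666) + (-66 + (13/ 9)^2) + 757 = 1263.55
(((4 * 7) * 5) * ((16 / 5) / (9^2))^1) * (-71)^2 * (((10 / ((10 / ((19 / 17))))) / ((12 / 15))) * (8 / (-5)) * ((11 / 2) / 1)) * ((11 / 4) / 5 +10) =-24897942608 / 6885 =-3616258.91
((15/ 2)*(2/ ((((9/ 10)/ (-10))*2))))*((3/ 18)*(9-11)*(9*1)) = 250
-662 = -662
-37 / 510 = -0.07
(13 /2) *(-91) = -591.50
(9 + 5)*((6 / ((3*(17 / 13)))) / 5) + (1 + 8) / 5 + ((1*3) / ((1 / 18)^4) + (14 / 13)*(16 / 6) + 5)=1044032578 / 3315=314941.95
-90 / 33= -30 / 11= -2.73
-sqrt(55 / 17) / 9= -sqrt(935) / 153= -0.20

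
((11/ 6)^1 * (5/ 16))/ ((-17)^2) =0.00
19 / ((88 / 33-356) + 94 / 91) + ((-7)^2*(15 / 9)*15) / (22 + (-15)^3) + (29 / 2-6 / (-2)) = 20707799 / 1212349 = 17.08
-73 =-73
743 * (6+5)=8173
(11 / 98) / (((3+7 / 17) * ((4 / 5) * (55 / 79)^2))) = 106097 / 1250480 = 0.08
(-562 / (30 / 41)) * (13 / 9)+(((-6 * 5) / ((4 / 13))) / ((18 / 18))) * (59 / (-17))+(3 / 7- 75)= -27169729 / 32130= -845.62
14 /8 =7 /4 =1.75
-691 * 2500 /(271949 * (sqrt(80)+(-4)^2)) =-1727500 /2991439+431875 * sqrt(5) /2991439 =-0.25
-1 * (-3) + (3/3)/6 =19/6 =3.17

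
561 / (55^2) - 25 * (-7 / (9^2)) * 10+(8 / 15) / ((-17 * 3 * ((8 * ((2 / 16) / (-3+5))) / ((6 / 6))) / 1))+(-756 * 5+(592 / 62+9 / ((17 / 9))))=-43949565908 / 11738925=-3743.92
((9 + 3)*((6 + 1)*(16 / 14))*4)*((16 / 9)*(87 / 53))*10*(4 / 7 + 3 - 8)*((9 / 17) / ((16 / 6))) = -62138880 / 6307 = -9852.37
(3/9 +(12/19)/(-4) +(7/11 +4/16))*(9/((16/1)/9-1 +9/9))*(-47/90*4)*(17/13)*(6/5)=-19149633/1086800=-17.62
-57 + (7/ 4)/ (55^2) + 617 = 6776007/ 12100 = 560.00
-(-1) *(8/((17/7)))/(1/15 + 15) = 420/1921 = 0.22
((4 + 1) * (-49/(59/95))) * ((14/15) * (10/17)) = -651700/3009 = -216.58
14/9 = 1.56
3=3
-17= -17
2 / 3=0.67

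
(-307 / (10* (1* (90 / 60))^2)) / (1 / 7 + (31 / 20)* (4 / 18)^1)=-28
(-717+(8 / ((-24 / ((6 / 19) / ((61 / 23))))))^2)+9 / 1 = -951040832 / 1343281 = -708.00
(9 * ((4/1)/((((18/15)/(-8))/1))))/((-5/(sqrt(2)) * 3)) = 16 * sqrt(2) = 22.63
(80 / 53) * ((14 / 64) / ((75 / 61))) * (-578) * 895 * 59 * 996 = -432682015556 / 53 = -8163811614.26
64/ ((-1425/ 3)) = -64/ 475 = -0.13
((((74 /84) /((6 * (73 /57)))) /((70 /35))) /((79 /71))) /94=49913 /91072464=0.00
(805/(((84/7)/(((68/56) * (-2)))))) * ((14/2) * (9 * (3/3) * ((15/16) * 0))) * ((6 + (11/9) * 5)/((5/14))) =0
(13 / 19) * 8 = 104 / 19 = 5.47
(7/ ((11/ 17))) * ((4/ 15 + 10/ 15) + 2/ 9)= 6188/ 495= 12.50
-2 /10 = -1 /5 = -0.20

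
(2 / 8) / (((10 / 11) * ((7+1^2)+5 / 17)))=0.03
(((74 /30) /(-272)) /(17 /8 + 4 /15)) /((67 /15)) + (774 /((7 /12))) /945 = 32109487 /22882510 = 1.40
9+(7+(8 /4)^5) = 48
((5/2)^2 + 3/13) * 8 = 674/13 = 51.85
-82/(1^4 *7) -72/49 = -646/49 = -13.18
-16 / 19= -0.84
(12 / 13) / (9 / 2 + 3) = 8 / 65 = 0.12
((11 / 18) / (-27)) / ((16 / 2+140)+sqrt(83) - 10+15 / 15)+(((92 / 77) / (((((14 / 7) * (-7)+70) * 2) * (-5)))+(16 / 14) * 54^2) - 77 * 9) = 11 * sqrt(83) / 9349668+33255080569307 / 12598677630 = 2639.57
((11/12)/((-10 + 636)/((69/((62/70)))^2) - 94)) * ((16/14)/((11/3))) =-833175/273813782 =-0.00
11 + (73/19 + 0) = 282/19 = 14.84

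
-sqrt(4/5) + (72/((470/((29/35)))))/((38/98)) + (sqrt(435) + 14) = -2 * sqrt(5)/5 + 319858/22325 + sqrt(435) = 34.29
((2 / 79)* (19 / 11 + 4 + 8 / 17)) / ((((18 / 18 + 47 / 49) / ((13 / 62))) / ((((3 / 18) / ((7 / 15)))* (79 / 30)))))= 105469 / 6678144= 0.02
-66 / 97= -0.68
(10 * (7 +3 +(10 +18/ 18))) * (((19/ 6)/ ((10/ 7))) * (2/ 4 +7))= 13965/ 4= 3491.25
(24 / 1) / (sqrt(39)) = 3.84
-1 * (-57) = 57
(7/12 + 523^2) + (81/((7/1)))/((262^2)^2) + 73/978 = 1470602270410975759/5376390557776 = 273529.66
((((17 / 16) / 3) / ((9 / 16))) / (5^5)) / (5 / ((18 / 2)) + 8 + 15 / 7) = 119 / 6318750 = 0.00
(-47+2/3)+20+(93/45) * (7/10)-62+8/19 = -246427/2850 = -86.47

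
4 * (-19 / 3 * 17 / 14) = -646 / 21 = -30.76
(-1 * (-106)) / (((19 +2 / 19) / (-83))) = -167162 / 363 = -460.50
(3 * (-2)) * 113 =-678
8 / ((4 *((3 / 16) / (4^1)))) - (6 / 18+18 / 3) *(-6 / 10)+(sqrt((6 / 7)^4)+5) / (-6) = 66901 / 1470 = 45.51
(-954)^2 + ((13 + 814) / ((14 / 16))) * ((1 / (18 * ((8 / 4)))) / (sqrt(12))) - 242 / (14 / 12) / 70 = 827 * sqrt(3) / 189 + 222977694 / 245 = 910120.62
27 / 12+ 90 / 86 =567 / 172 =3.30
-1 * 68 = -68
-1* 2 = -2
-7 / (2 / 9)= -63 / 2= -31.50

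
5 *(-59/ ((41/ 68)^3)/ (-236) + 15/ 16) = 11457715/ 1102736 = 10.39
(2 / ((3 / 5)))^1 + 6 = 28 / 3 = 9.33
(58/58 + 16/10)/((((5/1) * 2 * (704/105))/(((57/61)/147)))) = 741/3006080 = 0.00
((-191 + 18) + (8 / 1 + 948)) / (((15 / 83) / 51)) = 1104813 / 5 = 220962.60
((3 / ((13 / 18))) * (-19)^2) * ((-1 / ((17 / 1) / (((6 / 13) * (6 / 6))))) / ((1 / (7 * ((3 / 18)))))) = -136458 / 2873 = -47.50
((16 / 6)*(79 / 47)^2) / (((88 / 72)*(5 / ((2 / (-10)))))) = -149784 / 607475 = -0.25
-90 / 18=-5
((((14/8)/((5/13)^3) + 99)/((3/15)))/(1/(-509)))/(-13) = 33023411/1300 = 25402.62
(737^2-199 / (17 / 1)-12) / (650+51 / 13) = 120035110 / 144517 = 830.60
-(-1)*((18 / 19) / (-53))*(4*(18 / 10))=-648 / 5035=-0.13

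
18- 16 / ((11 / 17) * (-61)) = 12350 / 671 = 18.41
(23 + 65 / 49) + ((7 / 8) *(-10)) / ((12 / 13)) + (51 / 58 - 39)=-1587427 / 68208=-23.27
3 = 3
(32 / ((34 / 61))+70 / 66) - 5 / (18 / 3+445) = 1344668 / 23001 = 58.46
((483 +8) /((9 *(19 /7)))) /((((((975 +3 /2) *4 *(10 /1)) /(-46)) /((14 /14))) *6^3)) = -11293 /103051440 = -0.00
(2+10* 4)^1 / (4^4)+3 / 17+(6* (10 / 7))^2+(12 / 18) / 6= 73.92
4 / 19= 0.21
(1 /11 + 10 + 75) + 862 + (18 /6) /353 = 3677587 /3883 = 947.10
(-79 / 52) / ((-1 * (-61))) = -79 / 3172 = -0.02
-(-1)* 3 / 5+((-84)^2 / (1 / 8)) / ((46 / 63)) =8890629 / 115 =77309.82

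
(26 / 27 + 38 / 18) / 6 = 83 / 162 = 0.51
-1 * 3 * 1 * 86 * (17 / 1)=-4386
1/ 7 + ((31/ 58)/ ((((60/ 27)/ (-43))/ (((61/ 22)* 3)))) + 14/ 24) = -45715291/ 535920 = -85.30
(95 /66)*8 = 380 /33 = 11.52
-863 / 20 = -43.15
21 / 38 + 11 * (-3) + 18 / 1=-549 / 38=-14.45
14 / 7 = 2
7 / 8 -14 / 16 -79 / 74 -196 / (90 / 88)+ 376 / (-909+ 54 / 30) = -40516003 / 209790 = -193.13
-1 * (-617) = 617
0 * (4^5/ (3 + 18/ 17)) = 0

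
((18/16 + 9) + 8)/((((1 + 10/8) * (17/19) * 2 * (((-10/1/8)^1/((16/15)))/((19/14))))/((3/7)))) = -83752/37485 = -2.23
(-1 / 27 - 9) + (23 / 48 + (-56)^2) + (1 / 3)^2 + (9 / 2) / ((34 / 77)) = 3137.74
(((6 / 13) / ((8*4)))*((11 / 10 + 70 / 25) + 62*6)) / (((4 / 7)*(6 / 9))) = 236817 / 16640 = 14.23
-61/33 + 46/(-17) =-2555/561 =-4.55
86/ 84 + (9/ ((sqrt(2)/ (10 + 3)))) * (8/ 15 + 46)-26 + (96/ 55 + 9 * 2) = -12083/ 2310 + 13611 * sqrt(2)/ 5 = 3844.54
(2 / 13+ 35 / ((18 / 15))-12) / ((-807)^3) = -1351 / 40993519554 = -0.00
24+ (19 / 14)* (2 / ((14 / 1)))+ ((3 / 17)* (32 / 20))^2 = 17186923 / 708050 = 24.27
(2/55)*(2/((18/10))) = 4/99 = 0.04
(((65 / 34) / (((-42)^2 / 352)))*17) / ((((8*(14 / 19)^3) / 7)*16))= 4904185 / 5531904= 0.89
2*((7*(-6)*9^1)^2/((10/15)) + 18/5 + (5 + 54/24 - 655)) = 4273637/10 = 427363.70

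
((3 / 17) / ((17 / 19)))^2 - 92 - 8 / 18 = -69460231 / 751689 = -92.41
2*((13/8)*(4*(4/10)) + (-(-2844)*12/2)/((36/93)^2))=227762.20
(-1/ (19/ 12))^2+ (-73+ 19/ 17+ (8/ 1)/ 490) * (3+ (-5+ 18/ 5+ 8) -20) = 5621871384/ 7517825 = 747.81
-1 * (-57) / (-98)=-57 / 98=-0.58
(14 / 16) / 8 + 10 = 647 / 64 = 10.11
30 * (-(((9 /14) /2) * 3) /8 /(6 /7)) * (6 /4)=-405 /64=-6.33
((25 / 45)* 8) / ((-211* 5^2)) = -8 / 9495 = -0.00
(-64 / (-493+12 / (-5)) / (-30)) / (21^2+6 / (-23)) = -736 / 75328047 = -0.00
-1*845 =-845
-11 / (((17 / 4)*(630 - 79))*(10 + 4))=-22 / 65569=-0.00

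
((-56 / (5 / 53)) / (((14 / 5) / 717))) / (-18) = 25334 / 3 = 8444.67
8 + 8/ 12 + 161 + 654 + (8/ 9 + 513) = 12038/ 9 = 1337.56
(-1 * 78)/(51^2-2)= -78/2599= -0.03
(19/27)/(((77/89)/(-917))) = -221521/297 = -745.86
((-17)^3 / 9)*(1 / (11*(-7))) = 7.09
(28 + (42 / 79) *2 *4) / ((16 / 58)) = 18473 / 158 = 116.92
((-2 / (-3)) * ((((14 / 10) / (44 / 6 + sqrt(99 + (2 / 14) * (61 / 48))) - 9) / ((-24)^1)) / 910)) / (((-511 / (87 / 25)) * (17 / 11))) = -224497207 / 180897957695000 + 319 * sqrt(27993) / 1292128269250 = -0.00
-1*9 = -9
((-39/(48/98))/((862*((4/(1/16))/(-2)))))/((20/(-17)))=-10829/4413440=-0.00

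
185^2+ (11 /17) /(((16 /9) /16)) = 581924 /17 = 34230.82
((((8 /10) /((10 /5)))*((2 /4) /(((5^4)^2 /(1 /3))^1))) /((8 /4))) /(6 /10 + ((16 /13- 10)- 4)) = -13 /1853906250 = -0.00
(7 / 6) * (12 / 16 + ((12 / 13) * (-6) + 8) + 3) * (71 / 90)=160531 / 28080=5.72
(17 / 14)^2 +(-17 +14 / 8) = -675 / 49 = -13.78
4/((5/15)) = 12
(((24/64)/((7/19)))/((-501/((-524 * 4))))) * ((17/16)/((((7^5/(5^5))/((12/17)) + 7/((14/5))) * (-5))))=-79336875/887198522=-0.09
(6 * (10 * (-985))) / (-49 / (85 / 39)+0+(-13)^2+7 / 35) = -1674500 / 4157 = -402.81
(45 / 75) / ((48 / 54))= 27 / 40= 0.68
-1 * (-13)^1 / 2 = 13 / 2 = 6.50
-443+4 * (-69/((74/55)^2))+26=-569.47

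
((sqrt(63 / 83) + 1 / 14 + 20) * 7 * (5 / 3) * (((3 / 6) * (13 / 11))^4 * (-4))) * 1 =-40128205 / 351384 - 999635 * sqrt(581) / 4860812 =-119.16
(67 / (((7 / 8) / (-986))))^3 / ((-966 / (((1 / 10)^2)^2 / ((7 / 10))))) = 9225823275210496 / 144960375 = 63643759.72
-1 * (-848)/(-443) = -848/443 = -1.91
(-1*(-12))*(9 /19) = 108 /19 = 5.68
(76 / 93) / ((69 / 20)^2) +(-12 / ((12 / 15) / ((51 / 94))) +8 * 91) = 719.93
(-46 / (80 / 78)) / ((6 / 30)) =-897 / 4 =-224.25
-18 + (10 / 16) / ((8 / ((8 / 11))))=-1579 / 88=-17.94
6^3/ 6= 36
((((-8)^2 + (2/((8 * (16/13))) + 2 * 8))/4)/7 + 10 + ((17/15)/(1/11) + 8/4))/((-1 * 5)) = -734659/134400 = -5.47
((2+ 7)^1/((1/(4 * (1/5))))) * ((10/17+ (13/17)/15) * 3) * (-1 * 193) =-1132524/425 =-2664.76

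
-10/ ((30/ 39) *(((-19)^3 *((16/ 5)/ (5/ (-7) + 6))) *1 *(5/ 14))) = 481/ 54872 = 0.01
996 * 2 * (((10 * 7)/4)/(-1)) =-34860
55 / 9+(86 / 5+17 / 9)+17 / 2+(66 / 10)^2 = 3863 / 50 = 77.26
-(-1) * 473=473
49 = 49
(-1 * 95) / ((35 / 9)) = -171 / 7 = -24.43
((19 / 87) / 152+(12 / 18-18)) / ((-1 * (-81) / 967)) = -3888307 / 18792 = -206.91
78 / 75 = 26 / 25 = 1.04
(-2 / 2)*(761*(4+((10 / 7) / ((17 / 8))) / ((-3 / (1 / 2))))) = -1056268 / 357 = -2958.73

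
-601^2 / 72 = -361201 / 72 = -5016.68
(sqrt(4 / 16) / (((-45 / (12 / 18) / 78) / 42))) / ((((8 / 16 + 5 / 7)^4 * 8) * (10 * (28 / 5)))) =-31213 / 1252815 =-0.02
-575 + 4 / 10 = -2873 / 5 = -574.60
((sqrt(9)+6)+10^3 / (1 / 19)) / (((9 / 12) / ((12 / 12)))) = 76036 / 3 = 25345.33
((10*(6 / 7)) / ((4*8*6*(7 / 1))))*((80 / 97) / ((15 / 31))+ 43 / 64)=221285 / 14601216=0.02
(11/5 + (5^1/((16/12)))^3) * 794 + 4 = 6979503/160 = 43621.89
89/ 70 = 1.27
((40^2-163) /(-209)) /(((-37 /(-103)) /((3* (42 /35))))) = -2664198 /38665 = -68.90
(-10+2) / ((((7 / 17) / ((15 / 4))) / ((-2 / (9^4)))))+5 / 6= 26195 / 30618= 0.86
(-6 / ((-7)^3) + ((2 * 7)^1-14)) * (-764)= -4584 / 343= -13.36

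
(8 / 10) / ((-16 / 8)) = -2 / 5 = -0.40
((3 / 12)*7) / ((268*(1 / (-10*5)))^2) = 4375 / 71824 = 0.06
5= 5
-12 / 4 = -3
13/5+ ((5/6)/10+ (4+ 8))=881/60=14.68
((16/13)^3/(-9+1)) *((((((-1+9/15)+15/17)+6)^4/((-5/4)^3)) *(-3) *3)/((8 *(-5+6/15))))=3397886381297664/65943744546875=51.53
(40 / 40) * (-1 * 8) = -8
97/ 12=8.08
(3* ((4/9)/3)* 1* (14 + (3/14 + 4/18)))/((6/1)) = 1819/1701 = 1.07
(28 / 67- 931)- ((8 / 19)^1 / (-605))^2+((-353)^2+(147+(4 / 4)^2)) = 1096241057354962 / 8853046675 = 123826.42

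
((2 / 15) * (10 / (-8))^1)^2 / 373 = 1 / 13428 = 0.00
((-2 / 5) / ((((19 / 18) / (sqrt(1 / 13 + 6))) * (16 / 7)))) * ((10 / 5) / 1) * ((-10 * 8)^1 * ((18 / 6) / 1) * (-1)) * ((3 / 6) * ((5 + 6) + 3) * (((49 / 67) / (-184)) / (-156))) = -21609 * sqrt(1027) / 19792604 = -0.03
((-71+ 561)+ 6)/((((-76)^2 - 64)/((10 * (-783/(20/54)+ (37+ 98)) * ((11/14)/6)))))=-749859/3332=-225.05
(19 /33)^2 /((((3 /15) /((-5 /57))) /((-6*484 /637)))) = 3800 /5733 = 0.66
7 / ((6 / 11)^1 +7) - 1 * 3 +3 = 77 / 83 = 0.93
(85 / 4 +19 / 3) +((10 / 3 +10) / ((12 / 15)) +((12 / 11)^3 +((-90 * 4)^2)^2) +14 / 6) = 268268268284765 / 15972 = 16796160047.88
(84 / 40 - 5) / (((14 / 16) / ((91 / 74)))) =-754 / 185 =-4.08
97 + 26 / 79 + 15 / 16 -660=-710031 / 1264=-561.73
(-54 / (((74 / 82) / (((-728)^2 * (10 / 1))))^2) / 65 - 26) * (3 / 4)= -58838947145126031 / 2738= -21489754253150.49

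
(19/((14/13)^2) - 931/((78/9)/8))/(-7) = 2147969/17836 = 120.43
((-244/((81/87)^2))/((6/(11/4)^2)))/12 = -6207421/209952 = -29.57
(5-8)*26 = -78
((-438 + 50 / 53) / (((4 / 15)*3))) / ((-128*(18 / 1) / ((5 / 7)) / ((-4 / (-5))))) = 0.14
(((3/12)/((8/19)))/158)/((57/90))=15/2528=0.01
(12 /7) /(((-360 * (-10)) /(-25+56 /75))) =-1819 /157500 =-0.01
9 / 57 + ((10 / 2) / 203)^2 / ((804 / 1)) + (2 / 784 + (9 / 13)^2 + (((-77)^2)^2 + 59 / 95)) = 37398255678993868837 / 1063869675960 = 35153042.26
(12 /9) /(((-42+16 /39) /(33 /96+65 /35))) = -6409 /90832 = -0.07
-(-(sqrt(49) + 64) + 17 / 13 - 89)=2063 / 13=158.69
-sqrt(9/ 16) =-3/ 4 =-0.75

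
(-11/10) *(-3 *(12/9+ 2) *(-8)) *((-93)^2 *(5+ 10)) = -11416680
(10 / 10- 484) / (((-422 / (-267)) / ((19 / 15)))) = -816753 / 2110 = -387.09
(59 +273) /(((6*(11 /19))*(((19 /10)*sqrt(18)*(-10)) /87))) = -2407*sqrt(2) /33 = -103.15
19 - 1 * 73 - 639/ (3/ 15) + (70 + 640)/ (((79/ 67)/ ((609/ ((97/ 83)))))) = 2379623703/ 7663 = 310534.22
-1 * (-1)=1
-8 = -8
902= 902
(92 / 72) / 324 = 23 / 5832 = 0.00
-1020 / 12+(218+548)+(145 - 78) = 748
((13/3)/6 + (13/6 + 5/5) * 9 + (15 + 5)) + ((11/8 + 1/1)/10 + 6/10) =36043/720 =50.06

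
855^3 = 625026375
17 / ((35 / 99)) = 1683 / 35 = 48.09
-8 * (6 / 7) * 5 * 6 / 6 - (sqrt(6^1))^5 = -36 * sqrt(6) - 240 / 7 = -122.47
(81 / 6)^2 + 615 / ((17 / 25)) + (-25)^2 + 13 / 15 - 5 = 1741679 / 1020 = 1707.53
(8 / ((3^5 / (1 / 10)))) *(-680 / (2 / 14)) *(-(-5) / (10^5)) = -119 / 151875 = -0.00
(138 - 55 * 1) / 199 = 83 / 199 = 0.42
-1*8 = -8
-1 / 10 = -0.10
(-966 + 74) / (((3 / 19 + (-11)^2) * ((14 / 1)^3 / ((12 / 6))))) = -0.01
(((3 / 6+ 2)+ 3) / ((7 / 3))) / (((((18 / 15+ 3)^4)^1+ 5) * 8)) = 20625 / 22131872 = 0.00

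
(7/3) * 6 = 14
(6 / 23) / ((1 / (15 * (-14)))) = -1260 / 23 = -54.78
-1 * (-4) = 4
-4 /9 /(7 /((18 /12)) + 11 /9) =-4 /53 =-0.08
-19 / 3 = -6.33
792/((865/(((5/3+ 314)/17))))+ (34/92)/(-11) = 126254063/7440730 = 16.97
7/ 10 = 0.70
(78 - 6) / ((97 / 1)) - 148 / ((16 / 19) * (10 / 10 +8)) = -18.79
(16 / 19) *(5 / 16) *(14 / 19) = 70 / 361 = 0.19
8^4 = 4096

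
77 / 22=7 / 2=3.50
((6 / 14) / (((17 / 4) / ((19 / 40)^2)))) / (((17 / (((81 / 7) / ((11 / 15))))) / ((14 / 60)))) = 87723 / 17802400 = 0.00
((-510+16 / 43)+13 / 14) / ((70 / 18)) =-2756133 / 21070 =-130.81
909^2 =826281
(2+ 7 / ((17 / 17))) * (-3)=-27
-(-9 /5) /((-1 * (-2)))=9 /10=0.90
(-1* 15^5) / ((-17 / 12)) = 9112500 / 17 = 536029.41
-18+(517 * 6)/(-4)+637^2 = 809951/2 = 404975.50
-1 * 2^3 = -8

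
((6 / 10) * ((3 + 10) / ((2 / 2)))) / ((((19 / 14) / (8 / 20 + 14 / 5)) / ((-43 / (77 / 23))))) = -1234272 / 5225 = -236.22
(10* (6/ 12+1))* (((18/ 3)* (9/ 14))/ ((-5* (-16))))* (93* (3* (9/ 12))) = 67797/ 448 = 151.33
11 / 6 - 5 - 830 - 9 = -5053 / 6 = -842.17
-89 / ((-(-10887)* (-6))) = 89 / 65322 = 0.00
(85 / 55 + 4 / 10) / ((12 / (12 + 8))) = 107 / 33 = 3.24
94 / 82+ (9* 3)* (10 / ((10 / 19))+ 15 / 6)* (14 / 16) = 333959 / 656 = 509.08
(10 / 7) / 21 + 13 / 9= 667 / 441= 1.51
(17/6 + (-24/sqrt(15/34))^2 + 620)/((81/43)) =1023.74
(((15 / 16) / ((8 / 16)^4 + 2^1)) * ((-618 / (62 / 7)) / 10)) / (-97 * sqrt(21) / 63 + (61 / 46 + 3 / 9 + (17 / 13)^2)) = 41623655076549 / 149682831285515 + 19019915595954 * sqrt(21) / 149682831285515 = 0.86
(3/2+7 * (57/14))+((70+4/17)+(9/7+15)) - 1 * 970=-101564/119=-853.48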